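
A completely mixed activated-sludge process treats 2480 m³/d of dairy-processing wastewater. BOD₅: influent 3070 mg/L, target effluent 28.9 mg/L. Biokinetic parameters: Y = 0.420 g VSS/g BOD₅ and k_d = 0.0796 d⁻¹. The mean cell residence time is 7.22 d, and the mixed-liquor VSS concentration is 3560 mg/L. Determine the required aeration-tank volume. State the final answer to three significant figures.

Steady-state biomass mass balance: V·X·(1 + k_d·θ_c) = Y·Q·(S₀ − S)·θ_c, so V = 0.420 × 2480 × (3070 − 28.9) × 7.22 / [3560 × (1 + 0.0796 × 7.22)] = 2.29×10^7 / 5606 = 4080 m³.

V ≈ 4080 m³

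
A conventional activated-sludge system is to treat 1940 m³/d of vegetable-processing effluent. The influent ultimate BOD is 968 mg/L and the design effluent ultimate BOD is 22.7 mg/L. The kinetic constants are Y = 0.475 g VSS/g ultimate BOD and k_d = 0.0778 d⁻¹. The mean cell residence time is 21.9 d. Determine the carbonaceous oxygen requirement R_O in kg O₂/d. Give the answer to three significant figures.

R_O ≈ 1380 kg O₂/d

Correct the yield for decay: Y_obs = Y/(1 + k_d θ_c) = 0.475 / (1 + 0.0778 × 21.9) = 0.475 / 2.704 = 0.1757.
Mass of ultimate BOD removed per day: Q(S₀ − S) = 1940 × 945.3 g/m³ = 1834 kg/d.
Net sludge production P_X = 0.1757 × 1834 = 322.2 kg VSS/d.
Carbonaceous O₂ demand = substrate oxidised − cell-mass equivalent = 1834 − 1.42 × 322.2 = 1376 kg O₂/d.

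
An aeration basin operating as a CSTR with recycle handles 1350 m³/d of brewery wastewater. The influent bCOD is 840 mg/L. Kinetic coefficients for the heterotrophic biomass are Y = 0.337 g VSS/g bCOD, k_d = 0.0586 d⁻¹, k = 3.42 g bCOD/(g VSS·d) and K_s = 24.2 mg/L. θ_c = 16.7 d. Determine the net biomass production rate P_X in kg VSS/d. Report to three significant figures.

P_X ≈ 193 kg VSS/d

From the Monod/SRT balance for a CMAS, S = K_s·(1+k_d θ_c)/[θ_c·(Y k − k_d) − 1] = 24.2 × (1 + 0.0586 × 16.7) / [16.7 × (0.337 × 3.42 − 0.0586) − 1] = 47.88 / 17.27 = 2.773 mg/L.
The observed yield is Y_obs = Y/(1 + k_d·θ_c) = 0.337 / (1 + 0.0586 × 16.7) = 0.337 / 1.979 = 0.1703 g VSS per g bCOD removed.
Mass of bCOD removed per day: Q(S₀ − S) = 1350 × 837.2 g/m³ = 1130 kg/d.
So the net sludge growth is P_X = 0.1703 × 1130 = 192.5 kg VSS/d.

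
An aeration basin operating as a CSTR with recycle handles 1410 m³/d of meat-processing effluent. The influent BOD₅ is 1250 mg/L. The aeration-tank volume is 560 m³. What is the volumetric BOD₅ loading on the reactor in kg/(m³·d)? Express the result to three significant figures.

Applied BOD₅ load per unit volume = Q·S₀/V = (1410 × 1250/1000)/560.0 = 3.147 kg BOD₅·m⁻³·d⁻¹.

L_v ≈ 3.15 kg BOD₅/(m³·d)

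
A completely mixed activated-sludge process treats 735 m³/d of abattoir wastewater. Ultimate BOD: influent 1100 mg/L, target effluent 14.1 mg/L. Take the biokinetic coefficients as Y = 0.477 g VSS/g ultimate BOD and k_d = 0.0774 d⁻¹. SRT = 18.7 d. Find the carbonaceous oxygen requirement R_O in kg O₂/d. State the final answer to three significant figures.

R_O ≈ 577 kg O₂/d

Observed yield with endogenous decay: Y_obs = Y / (1 + k_d·θ_c) = 0.477 / (1 + 0.0774 × 18.7) = 0.477 / 2.447 = 0.1949 g VSS/g ultimate BOD.
Substrate removed = Q·(S₀ − S) = 735 m³/d × (1100 − 14.1) g/m³ = 7.98×10^5 g/d = 798.1 kg/d.
Biomass synthesised: P_X = Y_obs × 798.1 = 155.6 kg VSS/d.
Carbonaceous O₂ demand = substrate oxidised − cell-mass equivalent = 798.1 − 1.42 × 155.6 = 577.2 kg O₂/d.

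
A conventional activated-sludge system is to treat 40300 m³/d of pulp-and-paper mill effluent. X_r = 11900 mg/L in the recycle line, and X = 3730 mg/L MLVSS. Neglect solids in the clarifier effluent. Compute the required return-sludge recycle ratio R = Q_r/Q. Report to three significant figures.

R ≈ 0.457

Solids balance on the clarifier gives (1+R)X = R·X_r, so R = X/(X_r − X) = 3730 / (11900 − 3730) = 0.4565.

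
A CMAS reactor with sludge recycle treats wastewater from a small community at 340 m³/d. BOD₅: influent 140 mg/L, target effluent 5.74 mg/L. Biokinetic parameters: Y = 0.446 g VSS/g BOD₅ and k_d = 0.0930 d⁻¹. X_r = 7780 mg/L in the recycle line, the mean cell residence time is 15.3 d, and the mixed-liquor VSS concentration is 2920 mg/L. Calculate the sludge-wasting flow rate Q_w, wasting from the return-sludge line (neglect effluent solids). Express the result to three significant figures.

Steady-state biomass mass balance: V·X·(1 + k_d·θ_c) = Y·Q·(S₀ − S)·θ_c, so V = 0.446 × 340 × (140 − 5.74) × 15.3 / [2920 × (1 + 0.0930 × 15.3)] = 3.11×10^5 / 7075 = 44.03 m³.
Q_w = (V·X)/(θ_c X_r) = 44.03 × 2920 / (15.3 × 7780) = 1.080 m³/d.

Q_w ≈ 1.08 m³/d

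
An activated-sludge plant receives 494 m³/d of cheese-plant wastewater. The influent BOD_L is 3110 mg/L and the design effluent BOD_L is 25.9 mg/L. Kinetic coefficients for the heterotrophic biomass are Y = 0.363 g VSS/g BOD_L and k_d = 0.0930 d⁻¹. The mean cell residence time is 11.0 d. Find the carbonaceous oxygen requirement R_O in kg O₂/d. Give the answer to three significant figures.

R_O ≈ 1140 kg O₂/d

Observed yield with endogenous decay: Y_obs = Y / (1 + k_d·θ_c) = 0.363 / (1 + 0.0930 × 11.0) = 0.363 / 2.023 = 0.1794 g VSS/g BOD_L.
Substrate removed = Q·(S₀ − S) = 494 m³/d × (3110 − 25.9) g/m³ = 1.52×10^6 g/d = 1524 kg/d.
Biomass synthesised: P_X = Y_obs × 1524 = 273.4 kg VSS/d.
Carbonaceous O₂ demand = substrate oxidised − cell-mass equivalent = 1524 − 1.42 × 273.4 = 1135 kg O₂/d.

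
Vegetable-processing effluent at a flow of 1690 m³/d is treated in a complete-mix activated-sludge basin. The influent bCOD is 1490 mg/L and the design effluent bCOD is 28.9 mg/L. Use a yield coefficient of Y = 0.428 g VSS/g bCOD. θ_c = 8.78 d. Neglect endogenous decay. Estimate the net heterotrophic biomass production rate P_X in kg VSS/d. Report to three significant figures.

With endogenous decay neglected, the observed yield equals the true yield: Y_obs = Y = 0.428 g VSS/g bCOD.
Mass of bCOD removed per day: Q(S₀ − S) = 1690 × 1461 g/m³ = 2469 kg/d.
P_X = Y_obs · Q(S₀ − S) = 0.4280 × 2469 = 1057 kg VSS/d.

P_X ≈ 1060 kg VSS/d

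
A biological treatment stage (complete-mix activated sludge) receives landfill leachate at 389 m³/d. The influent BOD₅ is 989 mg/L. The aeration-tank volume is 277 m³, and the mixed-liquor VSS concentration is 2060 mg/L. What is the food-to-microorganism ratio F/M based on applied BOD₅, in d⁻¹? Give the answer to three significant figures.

F/M ≈ 0.674 d⁻¹

F/M = applied load / biomass = Q·S₀/(V·X) = 389 × 989 / (277.0 × 2060) = 0.6742 d⁻¹.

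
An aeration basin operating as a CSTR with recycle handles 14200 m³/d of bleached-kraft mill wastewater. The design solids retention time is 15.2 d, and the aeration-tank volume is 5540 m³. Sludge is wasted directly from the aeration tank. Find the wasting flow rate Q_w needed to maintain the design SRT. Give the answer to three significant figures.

With mixed-liquor wasting, θ_c = V/Q_w, so Q_w = V/θ_c = 5540/15.2 = 364.5 m³/d.

Q_w ≈ 364 m³/d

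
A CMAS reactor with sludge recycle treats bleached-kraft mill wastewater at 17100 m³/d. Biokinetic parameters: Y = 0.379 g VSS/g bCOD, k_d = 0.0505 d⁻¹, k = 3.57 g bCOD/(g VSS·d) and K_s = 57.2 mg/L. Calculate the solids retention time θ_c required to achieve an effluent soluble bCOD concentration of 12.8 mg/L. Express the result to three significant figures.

θ_c ≈ 5.08 d

At the target effluent, Y k S/(K_s+S) = 0.379×3.57×12.8/70.00 = 0.2474 d⁻¹.
Then 1/θ_c = μ − k_d = 0.2474 − 0.0505 = 0.1969 d⁻¹, giving θ_c = 5.078 d.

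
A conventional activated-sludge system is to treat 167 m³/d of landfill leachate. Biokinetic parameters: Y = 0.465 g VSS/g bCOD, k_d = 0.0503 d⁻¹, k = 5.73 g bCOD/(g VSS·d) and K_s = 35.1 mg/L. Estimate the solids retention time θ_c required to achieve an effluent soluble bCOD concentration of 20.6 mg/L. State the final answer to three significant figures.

θ_c ≈ 1.07 d

From 1/θ_c = Y·k·S/(K_s + S) − k_d: Y·k·S/(K_s+S) = 0.465 × 5.73 × 20.6 / (35.1 + 20.6) = 0.9854 d⁻¹.
θ_c = 1/(μ − k_d) = 1/(0.9854 − 0.0503) = 1/0.9351 = 1.069 d.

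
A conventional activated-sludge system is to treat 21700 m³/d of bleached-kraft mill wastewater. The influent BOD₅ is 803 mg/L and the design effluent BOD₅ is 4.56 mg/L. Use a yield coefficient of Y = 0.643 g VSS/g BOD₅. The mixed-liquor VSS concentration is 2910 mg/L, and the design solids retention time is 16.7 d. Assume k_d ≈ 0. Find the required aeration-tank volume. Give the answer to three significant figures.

V·X = Y·Q·ΔS·θ_c gives V = 0.643 × 21700 × (803 − 4.56) × 16.7 / 2910 = 63935 m³.

V ≈ 63900 m³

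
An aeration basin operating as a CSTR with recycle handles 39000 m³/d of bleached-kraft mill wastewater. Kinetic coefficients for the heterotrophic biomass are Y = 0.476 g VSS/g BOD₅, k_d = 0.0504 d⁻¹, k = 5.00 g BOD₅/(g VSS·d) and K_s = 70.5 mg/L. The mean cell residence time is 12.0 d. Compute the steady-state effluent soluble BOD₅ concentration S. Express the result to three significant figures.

S ≈ 4.20 mg/L

From the Monod/SRT balance for a CMAS, S = K_s·(1+k_d θ_c)/[θ_c·(Y k − k_d) − 1] = 70.5 × (1 + 0.0504 × 12.0) / [12.0 × (0.476 × 5.00 − 0.0504) − 1] = 113.1 / 26.96 = 4.197 mg/L.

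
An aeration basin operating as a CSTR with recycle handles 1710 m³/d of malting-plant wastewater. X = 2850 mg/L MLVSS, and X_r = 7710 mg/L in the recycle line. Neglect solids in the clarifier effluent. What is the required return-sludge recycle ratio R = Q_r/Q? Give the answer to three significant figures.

R ≈ 0.586

R = Q_r/Q = X/(X_r − X) = 2850 / (7710 − 2850) = 0.5864.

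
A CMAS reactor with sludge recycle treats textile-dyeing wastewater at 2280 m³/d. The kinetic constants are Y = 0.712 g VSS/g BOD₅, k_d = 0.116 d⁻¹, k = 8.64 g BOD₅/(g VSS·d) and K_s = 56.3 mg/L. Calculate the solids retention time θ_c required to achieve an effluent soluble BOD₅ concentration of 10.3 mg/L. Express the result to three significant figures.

θ_c ≈ 1.20 d

From 1/θ_c = Y·k·S/(K_s + S) − k_d: Y·k·S/(K_s+S) = 0.712 × 8.64 × 10.3 / (56.3 + 10.3) = 0.9514 d⁻¹.
θ_c = 1/(μ − k_d) = 1/(0.9514 − 0.116) = 1/0.8354 = 1.197 d.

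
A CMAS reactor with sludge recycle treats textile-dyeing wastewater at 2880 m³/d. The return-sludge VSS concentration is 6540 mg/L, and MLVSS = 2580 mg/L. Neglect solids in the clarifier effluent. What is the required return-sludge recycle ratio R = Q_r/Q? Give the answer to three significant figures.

R ≈ 0.652

R = Q_r/Q = X/(X_r − X) = 2580 / (6540 − 2580) = 0.6515.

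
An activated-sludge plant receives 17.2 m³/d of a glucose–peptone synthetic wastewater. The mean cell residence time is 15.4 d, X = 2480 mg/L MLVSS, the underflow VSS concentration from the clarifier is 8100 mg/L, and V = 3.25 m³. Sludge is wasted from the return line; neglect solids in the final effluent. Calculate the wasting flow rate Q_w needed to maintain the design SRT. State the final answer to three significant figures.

Q_w ≈ 0.0646 m³/d

Q_w = (V·X)/(θ_c X_r) = 3.250 × 2480 / (15.4 × 8100) = 0.06461 m³/d.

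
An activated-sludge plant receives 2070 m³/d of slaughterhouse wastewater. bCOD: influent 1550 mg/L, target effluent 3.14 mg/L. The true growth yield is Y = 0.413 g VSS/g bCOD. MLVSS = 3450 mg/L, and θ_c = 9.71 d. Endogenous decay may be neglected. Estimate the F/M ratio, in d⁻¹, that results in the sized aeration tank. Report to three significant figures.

V·X = Y·Q·ΔS·θ_c gives V = 0.413 × 2070 × (1550 − 3.14) × 9.71 / 3450 = 3722 m³.
F/M = Q·S₀ / (V·X) = 2070 × 1550 / (3722 × 3450) = 0.2499 g bCOD·(g VSS·d)⁻¹.

F/M ≈ 0.250 d⁻¹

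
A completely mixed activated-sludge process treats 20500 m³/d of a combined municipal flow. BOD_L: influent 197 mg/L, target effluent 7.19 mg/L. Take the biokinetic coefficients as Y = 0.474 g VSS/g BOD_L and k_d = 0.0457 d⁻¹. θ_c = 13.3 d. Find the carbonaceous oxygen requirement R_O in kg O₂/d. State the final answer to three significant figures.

R_O ≈ 2260 kg O₂/d

Observed yield with endogenous decay: Y_obs = Y / (1 + k_d·θ_c) = 0.474 / (1 + 0.0457 × 13.3) = 0.474 / 1.608 = 0.2948 g VSS/g BOD_L.
Q·(S₀ − S) = 20500 × (197 − 7.19) × 10⁻³ = 3891 kg/d removed.
Net sludge production P_X = 0.2948 × 3891 = 1147 kg VSS/d.
R_O = Q·(S₀ − S) − 1.42·P_X = 3891 − 1.42 × 1147 = 2262 kg O₂/d.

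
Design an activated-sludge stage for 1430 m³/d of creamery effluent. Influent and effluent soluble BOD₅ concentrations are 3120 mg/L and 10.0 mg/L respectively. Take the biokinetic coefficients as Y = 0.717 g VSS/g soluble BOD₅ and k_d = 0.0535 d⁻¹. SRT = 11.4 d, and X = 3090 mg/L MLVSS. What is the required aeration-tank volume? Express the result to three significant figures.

Rearranging the biomass balance for a CMAS with decay, V = Y·Q·ΔS·θ_c / [X·(1+k_d θ_c)] = 0.717 × 1430 × (3120 − 10.0) × 11.4 / [3090 × (1 + 0.0535 × 11.4)] = 3.64×10^7 / 4975 = 7307 m³.

V ≈ 7310 m³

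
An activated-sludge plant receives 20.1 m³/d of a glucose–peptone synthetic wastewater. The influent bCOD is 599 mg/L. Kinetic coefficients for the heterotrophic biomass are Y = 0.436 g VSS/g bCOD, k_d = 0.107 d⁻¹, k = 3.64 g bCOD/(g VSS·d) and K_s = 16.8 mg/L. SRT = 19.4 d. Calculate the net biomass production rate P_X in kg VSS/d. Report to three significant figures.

P_X ≈ 1.70 kg VSS/d

From the Monod/SRT balance for a CMAS, S = K_s·(1+k_d θ_c)/[θ_c·(Y k − k_d) − 1] = 16.8 × (1 + 0.107 × 19.4) / [19.4 × (0.436 × 3.64 − 0.107) − 1] = 51.67 / 27.71 = 1.865 mg/L.
Correct the yield for decay: Y_obs = Y/(1 + k_d θ_c) = 0.436 / (1 + 0.107 × 19.4) = 0.436 / 3.076 = 0.1418.
Substrate removed = Q·(S₀ − S) = 20.1 m³/d × (599 − 1.86) g/m³ = 1.2×10^4 g/d = 12.00 kg/d.
So the net sludge growth is P_X = 0.1418 × 12.00 = 1.701 kg VSS/d.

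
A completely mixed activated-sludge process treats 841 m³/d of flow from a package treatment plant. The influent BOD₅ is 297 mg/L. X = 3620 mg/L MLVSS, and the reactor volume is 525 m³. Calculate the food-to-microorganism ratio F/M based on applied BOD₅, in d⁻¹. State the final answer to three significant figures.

F/M ≈ 0.131 d⁻¹

Food-to-microorganism ratio F/M = Q S₀ / (V X) = 841 × 297 / (525.0 × 3620) = 0.1314 d⁻¹.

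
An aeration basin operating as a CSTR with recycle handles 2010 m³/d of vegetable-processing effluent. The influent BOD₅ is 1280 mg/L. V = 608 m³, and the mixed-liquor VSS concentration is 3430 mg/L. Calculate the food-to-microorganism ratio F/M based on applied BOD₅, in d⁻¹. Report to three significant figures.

F/M ≈ 1.23 d⁻¹

Food-to-microorganism ratio F/M = Q S₀ / (V X) = 2010 × 1280 / (608.0 × 3430) = 1.234 d⁻¹.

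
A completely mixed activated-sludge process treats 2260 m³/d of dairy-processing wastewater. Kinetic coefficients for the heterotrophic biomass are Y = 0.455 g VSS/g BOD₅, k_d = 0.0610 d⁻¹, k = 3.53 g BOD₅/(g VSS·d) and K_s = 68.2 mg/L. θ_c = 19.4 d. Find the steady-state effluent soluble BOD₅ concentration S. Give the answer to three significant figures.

S ≈ 5.14 mg/L

For a completely mixed reactor with recycle the Lawrence–McCarty relation gives S = K_s·(1 + k_d·θ_c) / [θ_c·(Y·k − k_d) − 1] = 68.2 × (1 + 0.0610 × 19.4) / [19.4 × (0.455 × 3.53 − 0.0610) − 1] = 148.9 / 28.98 = 5.139 mg/L.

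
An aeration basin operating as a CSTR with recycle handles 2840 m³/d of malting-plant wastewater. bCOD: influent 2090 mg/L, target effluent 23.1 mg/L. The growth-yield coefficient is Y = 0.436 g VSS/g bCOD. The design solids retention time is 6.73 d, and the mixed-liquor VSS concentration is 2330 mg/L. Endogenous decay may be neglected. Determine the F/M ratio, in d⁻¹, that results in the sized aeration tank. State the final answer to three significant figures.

Biomass mass balance (decay neglected): V·X = Y·Q·(S₀ − S)·θ_c, so V = 0.436 × 2840 × (2090 − 23.1) × 6.73 / 2330 = 7392 m³.
F/M = applied load / biomass = Q·S₀/(V·X) = 2840 × 2090 / (7392 × 2330) = 0.3446 d⁻¹.

F/M ≈ 0.345 d⁻¹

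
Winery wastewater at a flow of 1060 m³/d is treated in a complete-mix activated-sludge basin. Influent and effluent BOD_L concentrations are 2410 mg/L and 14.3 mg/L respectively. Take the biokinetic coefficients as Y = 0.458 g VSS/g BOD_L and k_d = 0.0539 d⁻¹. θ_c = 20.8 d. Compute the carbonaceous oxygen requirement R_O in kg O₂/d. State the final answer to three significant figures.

R_O ≈ 1760 kg O₂/d

Correct the yield for decay: Y_obs = Y/(1 + k_d θ_c) = 0.458 / (1 + 0.0539 × 20.8) = 0.458 / 2.121 = 0.2159.
Mass of BOD_L removed per day: Q(S₀ − S) = 1060 × 2396 g/m³ = 2539 kg/d.
P_X = Y_obs·Q·(S₀ − S) = 0.2159 × 2539 = 548.3 kg VSS/d.
R_O = Q·(S₀ − S) − 1.42·P_X = 2539 − 1.42 × 548.3 = 1761 kg O₂/d.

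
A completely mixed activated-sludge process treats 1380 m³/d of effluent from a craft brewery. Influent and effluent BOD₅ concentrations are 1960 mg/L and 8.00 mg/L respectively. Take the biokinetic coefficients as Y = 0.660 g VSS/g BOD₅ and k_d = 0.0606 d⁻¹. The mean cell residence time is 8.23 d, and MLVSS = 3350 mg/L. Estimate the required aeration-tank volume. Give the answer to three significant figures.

V ≈ 2910 m³

Steady-state biomass mass balance: V·X·(1 + k_d·θ_c) = Y·Q·(S₀ − S)·θ_c, so V = 0.660 × 1380 × (1960 − 8.00) × 8.23 / [3350 × (1 + 0.0606 × 8.23)] = 1.46×10^7 / 5021 = 2914 m³.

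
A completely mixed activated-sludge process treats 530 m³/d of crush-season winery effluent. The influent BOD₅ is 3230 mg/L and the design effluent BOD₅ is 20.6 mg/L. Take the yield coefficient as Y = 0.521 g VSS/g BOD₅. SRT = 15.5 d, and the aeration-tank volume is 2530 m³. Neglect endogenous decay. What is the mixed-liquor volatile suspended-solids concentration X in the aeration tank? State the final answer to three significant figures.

X ≈ 5430 mg/L

Without decay, X = Y Q (S₀−S) θ_c / V = 0.521 × 530 × (3230 − 20.6) × 15.5 / 2530 = 5429 mg/L.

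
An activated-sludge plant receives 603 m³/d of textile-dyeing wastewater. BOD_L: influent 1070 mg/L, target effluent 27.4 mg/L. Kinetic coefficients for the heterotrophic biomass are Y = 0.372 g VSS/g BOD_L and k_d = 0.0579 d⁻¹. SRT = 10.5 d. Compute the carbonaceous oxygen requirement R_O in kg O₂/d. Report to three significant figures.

The observed yield is Y_obs = Y/(1 + k_d·θ_c) = 0.372 / (1 + 0.0579 × 10.5) = 0.372 / 1.608 = 0.2314 g VSS per g BOD_L removed.
Q·(S₀ − S) = 603 × (1070 − 27.4) × 10⁻³ = 628.7 kg/d removed.
Net sludge production P_X = 0.2314 × 628.7 = 145.4 kg VSS/d.
Carbonaceous O₂ demand = substrate oxidised − cell-mass equivalent = 628.7 − 1.42 × 145.4 = 422.2 kg O₂/d.

R_O ≈ 422 kg O₂/d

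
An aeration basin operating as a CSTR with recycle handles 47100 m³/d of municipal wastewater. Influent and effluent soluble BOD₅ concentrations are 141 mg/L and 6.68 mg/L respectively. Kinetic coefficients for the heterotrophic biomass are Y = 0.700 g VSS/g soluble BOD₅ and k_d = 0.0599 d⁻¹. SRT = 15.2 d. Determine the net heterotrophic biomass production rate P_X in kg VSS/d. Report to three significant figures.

P_X ≈ 2320 kg VSS/d

Observed yield with endogenous decay: Y_obs = Y / (1 + k_d·θ_c) = 0.700 / (1 + 0.0599 × 15.2) = 0.700 / 1.910 = 0.3664 g VSS/g soluble BOD₅.
ΔS = 141 − 6.68 = 134.3 mg/L, so the substrate removal rate is 47100 × 134.3/1000 = 6326 kg soluble BOD₅/d.
Net biomass production P_X = Y_obs × Q·(S₀ − S) = 0.3664 × 6326 = 2318 kg VSS/d.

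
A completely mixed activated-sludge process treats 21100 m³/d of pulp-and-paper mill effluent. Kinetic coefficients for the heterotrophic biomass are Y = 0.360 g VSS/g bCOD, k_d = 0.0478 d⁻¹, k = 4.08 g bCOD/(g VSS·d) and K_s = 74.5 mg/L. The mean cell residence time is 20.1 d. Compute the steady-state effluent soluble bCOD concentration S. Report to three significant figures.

Effluent substrate depends only on kinetics and SRT: S = K_s(1 + k_d θ_c) / [θ_c(Yk − k_d) − 1] = 74.5 × (1 + 0.0478 × 20.1) / [20.1 × (0.360 × 4.08 − 0.0478) − 1] = 146.1 / 27.56 = 5.300 mg/L.

S ≈ 5.30 mg/L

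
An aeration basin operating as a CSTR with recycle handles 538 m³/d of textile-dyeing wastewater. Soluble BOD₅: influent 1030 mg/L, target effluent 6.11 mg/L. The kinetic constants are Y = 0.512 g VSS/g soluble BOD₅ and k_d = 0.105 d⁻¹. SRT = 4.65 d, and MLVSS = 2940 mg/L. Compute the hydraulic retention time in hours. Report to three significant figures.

τ ≈ 13.4 h

From the SRT design equation V = Y Q (S₀−S) θ_c / [X (1 + k_d θ_c)] = 0.512 × 538 × (1030 − 6.11) × 4.65 / [2940 × (1 + 0.105 × 4.65)] = 1.31×10^6 / 4375 = 299.7 m³.
HRT = V/Q = 299.7 m³ / 538 m³·d⁻¹ = 0.5571 d × 24 = 13.37 h.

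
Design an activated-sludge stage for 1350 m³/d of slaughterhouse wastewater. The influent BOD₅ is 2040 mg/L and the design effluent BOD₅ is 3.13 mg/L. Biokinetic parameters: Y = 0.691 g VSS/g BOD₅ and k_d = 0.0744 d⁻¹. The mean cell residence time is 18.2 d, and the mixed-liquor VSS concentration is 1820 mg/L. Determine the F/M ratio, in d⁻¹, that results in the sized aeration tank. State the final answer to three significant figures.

F/M ≈ 0.187 d⁻¹

From the SRT design equation V = Y Q (S₀−S) θ_c / [X (1 + k_d θ_c)] = 0.691 × 1350 × (2040 − 3.13) × 18.2 / [1820 × (1 + 0.0744 × 18.2)] = 3.46×10^7 / 4284 = 8071 m³.
F/M = applied load / biomass = Q·S₀/(V·X) = 1350 × 2040 / (8071 × 1820) = 0.1875 d⁻¹.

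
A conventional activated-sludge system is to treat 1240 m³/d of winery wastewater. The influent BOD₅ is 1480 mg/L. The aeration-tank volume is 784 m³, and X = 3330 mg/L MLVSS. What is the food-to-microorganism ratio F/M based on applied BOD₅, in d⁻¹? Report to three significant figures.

F/M ≈ 0.703 d⁻¹

F/M = Q·S₀ / (V·X) = 1240 × 1480 / (784.0 × 3330) = 0.7029 g BOD₅·(g VSS·d)⁻¹.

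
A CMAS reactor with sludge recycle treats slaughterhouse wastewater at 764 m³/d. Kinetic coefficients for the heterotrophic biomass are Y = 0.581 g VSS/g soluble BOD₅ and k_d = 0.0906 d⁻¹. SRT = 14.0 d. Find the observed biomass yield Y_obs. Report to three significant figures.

Observed yield with endogenous decay: Y_obs = Y / (1 + k_d·θ_c) = 0.581 / (1 + 0.0906 × 14.0) = 0.581 / 2.268 = 0.2561 g VSS/g soluble BOD₅.

Y_obs ≈ 0.256 g VSS/g soluble BOD₅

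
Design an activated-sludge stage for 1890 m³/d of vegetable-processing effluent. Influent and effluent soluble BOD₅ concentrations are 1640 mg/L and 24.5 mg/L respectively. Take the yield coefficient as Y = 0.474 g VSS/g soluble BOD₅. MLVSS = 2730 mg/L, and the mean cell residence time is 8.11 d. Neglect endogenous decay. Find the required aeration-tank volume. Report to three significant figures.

V ≈ 4300 m³

With k_d = 0 the design equation reduces to V = Y Q (S₀−S) θ_c / X = 0.474 × 1890 × (1640 − 24.5) × 8.11 / 2730 = 4299 m³.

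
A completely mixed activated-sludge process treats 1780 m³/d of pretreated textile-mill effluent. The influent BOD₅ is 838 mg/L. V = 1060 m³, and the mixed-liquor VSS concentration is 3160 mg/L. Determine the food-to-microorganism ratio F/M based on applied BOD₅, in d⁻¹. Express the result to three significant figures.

F/M ≈ 0.445 d⁻¹

F/M = applied load / biomass = Q·S₀/(V·X) = 1780 × 838 / (1060 × 3160) = 0.4453 d⁻¹.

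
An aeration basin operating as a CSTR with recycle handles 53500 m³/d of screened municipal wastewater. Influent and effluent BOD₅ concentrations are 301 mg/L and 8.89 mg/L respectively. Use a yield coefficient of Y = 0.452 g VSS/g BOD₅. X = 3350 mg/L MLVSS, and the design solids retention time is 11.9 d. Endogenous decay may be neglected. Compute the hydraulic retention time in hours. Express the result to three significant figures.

V·X = Y·Q·ΔS·θ_c gives V = 0.452 × 53500 × (301 − 8.89) × 11.9 / 3350 = 25092 m³.
τ = V/Q = 25092/53500 = 0.4690 d, or 11.26 h.

τ ≈ 11.3 h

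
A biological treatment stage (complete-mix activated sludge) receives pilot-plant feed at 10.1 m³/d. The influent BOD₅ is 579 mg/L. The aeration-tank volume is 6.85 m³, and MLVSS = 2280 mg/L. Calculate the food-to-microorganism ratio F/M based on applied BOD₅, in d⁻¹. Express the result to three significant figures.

Food-to-microorganism ratio F/M = Q S₀ / (V X) = 10.1 × 579 / (6.850 × 2280) = 0.3744 d⁻¹.

F/M ≈ 0.374 d⁻¹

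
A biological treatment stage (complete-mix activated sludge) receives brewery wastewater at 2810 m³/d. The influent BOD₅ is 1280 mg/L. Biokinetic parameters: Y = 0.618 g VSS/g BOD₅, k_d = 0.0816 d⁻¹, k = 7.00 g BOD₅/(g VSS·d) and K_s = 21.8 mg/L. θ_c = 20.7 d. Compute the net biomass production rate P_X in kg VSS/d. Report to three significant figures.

P_X ≈ 826 kg VSS/d

From the Monod/SRT balance for a CMAS, S = K_s·(1+k_d θ_c)/[θ_c·(Y k − k_d) − 1] = 21.8 × (1 + 0.0816 × 20.7) / [20.7 × (0.618 × 7.00 − 0.0816) − 1] = 58.62 / 86.86 = 0.6749 mg/L.
Observed yield with endogenous decay: Y_obs = Y / (1 + k_d·θ_c) = 0.618 / (1 + 0.0816 × 20.7) = 0.618 / 2.689 = 0.2298 g VSS/g BOD₅.
Q·(S₀ − S) = 2810 × (1280 − 0.675) × 10⁻³ = 3595 kg/d removed.
So the net sludge growth is P_X = 0.2298 × 3595 = 826.2 kg VSS/d.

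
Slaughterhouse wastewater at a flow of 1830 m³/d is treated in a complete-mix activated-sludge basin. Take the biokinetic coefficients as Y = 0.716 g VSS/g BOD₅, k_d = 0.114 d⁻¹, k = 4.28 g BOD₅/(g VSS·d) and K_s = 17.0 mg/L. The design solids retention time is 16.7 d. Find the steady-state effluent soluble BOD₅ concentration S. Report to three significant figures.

Effluent substrate depends only on kinetics and SRT: S = K_s(1 + k_d θ_c) / [θ_c(Yk − k_d) − 1] = 17.0 × (1 + 0.114 × 16.7) / [16.7 × (0.716 × 4.28 − 0.114) − 1] = 49.36 / 48.27 = 1.023 mg/L.

S ≈ 1.02 mg/L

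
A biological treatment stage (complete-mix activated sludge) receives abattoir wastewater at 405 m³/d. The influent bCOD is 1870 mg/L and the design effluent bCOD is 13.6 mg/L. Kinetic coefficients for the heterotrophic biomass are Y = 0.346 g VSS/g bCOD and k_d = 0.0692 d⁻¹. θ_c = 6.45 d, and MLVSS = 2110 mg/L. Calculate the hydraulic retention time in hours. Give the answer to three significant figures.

τ ≈ 32.6 h

Rearranging the biomass balance for a CMAS with decay, V = Y·Q·ΔS·θ_c / [X·(1+k_d θ_c)] = 0.346 × 405 × (1870 − 13.6) × 6.45 / [2110 × (1 + 0.0692 × 6.45)] = 1.68×10^6 / 3052 = 549.8 m³.
Hydraulic retention time τ = V/Q = 549.8 / 405 = 1.358 d = 32.58 h.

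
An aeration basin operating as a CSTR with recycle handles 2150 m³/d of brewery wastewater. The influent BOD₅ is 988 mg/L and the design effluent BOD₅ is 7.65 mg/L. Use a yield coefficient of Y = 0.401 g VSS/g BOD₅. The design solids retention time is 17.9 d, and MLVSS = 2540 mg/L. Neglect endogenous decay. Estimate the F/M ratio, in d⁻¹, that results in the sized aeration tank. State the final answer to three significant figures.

F/M ≈ 0.140 d⁻¹

With k_d = 0 the design equation reduces to V = Y Q (S₀−S) θ_c / X = 0.401 × 2150 × (988 − 7.65) × 17.9 / 2540 = 5956 m³.
F/M = applied load / biomass = Q·S₀/(V·X) = 2150 × 988 / (5956 × 2540) = 0.1404 d⁻¹.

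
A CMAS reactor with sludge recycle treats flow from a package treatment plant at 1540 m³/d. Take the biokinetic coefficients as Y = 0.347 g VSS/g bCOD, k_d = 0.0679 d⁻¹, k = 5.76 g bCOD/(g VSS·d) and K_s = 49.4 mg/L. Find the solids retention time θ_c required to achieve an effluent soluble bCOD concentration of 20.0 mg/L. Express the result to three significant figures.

From 1/θ_c = Y·k·S/(K_s + S) − k_d: Y·k·S/(K_s+S) = 0.347 × 5.76 × 20.0 / (49.4 + 20.0) = 0.5760 d⁻¹.
θ_c = 1/(μ − k_d) = 1/(0.5760 − 0.0679) = 1/0.5081 = 1.968 d.

θ_c ≈ 1.97 d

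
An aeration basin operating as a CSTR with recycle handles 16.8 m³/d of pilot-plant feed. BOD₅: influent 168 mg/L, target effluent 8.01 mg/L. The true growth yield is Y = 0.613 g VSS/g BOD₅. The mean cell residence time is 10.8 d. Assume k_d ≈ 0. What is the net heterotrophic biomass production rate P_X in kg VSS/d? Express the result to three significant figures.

P_X ≈ 1.65 kg VSS/d

Since k_d ≈ 0, Y_obs = Y = 0.613 g VSS/g BOD₅.
Substrate removed = Q·(S₀ − S) = 16.8 m³/d × (168 − 8.01) g/m³ = 2.69×10^3 g/d = 2.688 kg/d.
Net biomass production P_X = Y_obs × Q·(S₀ − S) = 0.6130 × 2.688 = 1.648 kg VSS/d.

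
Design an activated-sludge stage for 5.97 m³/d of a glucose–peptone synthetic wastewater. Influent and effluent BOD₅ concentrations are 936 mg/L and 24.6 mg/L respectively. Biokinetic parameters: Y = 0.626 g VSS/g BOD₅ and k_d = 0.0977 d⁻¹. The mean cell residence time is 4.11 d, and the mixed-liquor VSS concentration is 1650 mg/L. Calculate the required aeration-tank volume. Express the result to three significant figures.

V ≈ 6.05 m³

From the SRT design equation V = Y Q (S₀−S) θ_c / [X (1 + k_d θ_c)] = 0.626 × 5.97 × (936 − 24.6) × 4.11 / [1650 × (1 + 0.0977 × 4.11)] = 1.4×10^4 / 2313 = 6.054 m³.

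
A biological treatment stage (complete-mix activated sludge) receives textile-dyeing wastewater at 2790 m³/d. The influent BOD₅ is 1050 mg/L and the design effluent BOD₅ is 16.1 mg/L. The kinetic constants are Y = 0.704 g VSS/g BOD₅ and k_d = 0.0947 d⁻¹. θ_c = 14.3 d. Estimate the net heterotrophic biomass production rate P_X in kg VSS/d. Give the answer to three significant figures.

Correct the yield for decay: Y_obs = Y/(1 + k_d θ_c) = 0.704 / (1 + 0.0947 × 14.3) = 0.704 / 2.354 = 0.2990.
Substrate removed = Q·(S₀ − S) = 2790 m³/d × (1050 − 16.1) g/m³ = 2.88×10^6 g/d = 2885 kg/d.
P_X = Y_obs · Q(S₀ − S) = 0.2990 × 2885 = 862.6 kg VSS/d.

P_X ≈ 863 kg VSS/d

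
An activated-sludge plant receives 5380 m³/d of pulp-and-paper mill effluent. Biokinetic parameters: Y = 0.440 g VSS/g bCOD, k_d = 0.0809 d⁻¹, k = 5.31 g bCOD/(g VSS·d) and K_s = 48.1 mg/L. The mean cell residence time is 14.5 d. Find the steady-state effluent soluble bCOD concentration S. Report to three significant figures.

S ≈ 3.30 mg/L

Effluent substrate depends only on kinetics and SRT: S = K_s(1 + k_d θ_c) / [θ_c(Yk − k_d) − 1] = 48.1 × (1 + 0.0809 × 14.5) / [14.5 × (0.440 × 5.31 − 0.0809) − 1] = 104.5 / 31.70 = 3.297 mg/L.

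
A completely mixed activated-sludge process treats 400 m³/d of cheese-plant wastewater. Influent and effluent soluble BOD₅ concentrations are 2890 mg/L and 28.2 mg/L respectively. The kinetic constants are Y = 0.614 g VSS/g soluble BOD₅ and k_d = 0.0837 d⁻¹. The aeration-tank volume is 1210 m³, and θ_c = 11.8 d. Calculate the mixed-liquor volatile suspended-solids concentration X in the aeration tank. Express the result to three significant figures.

Solving the biomass balance for X: X = Y Q (S₀−S) θ_c / [V (1+k_d θ_c)] = 0.614 × 400 × (2890 − 28.2) × 11.8 / [1210 × (1 + 0.0837 × 11.8)] = 3448 mg/L.

X ≈ 3450 mg/L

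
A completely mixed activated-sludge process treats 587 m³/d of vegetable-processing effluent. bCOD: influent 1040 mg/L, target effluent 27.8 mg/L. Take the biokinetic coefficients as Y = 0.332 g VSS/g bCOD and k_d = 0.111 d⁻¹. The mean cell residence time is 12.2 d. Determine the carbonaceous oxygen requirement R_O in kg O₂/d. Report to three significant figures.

R_O ≈ 475 kg O₂/d

Y_obs = Y / (1 + k_d θ_c) = 0.332 / (1 + 0.111 × 12.2) = 0.332 / 2.354 = 0.1410.
Q·(S₀ − S) = 587 × (1040 − 27.8) × 10⁻³ = 594.2 kg/d removed.
P_X = Y_obs·Q·(S₀ − S) = 0.1410 × 594.2 = 83.79 kg VSS/d.
Carbonaceous O₂ demand = substrate oxidised − cell-mass equivalent = 594.2 − 1.42 × 83.79 = 475.2 kg O₂/d.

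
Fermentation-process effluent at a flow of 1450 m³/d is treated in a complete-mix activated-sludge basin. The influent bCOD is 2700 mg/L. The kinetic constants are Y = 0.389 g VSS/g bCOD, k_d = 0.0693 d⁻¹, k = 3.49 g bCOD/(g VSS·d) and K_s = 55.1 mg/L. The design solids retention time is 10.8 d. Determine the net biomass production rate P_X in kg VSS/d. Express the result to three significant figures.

P_X ≈ 869 kg VSS/d

From the Monod/SRT balance for a CMAS, S = K_s·(1+k_d θ_c)/[θ_c·(Y k − k_d) − 1] = 55.1 × (1 + 0.0693 × 10.8) / [10.8 × (0.389 × 3.49 − 0.0693) − 1] = 96.34 / 12.91 = 7.460 mg/L.
The observed yield is Y_obs = Y/(1 + k_d·θ_c) = 0.389 / (1 + 0.0693 × 10.8) = 0.389 / 1.748 = 0.2225 g VSS per g bCOD removed.
Substrate removed = Q·(S₀ − S) = 1450 m³/d × (2700 − 7.46) g/m³ = 3.9×10^6 g/d = 3904 kg/d.
Net biomass production P_X = Y_obs × Q·(S₀ − S) = 0.2225 × 3904 = 868.6 kg VSS/d.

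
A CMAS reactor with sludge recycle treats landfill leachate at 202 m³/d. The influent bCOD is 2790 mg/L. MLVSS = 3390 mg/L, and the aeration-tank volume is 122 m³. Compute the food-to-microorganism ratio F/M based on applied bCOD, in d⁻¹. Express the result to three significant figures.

F/M = applied load / biomass = Q·S₀/(V·X) = 202 × 2790 / (122.0 × 3390) = 1.363 d⁻¹.

F/M ≈ 1.36 d⁻¹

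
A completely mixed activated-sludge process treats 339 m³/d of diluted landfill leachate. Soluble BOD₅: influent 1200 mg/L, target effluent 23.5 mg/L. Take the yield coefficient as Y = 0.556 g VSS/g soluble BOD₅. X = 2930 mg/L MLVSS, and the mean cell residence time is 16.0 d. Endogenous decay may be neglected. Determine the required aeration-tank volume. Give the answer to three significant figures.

V ≈ 1210 m³

Biomass mass balance (decay neglected): V·X = Y·Q·(S₀ − S)·θ_c, so V = 0.556 × 339 × (1200 − 23.5) × 16.0 / 2930 = 1211 m³.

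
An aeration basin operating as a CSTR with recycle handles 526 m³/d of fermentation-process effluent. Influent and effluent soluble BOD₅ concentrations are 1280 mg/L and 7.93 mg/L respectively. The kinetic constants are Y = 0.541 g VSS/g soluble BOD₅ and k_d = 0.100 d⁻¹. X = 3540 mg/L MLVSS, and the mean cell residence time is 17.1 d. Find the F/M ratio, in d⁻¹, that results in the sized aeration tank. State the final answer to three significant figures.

Steady-state biomass mass balance: V·X·(1 + k_d·θ_c) = Y·Q·(S₀ − S)·θ_c, so V = 0.541 × 526 × (1280 − 7.93) × 17.1 / [3540 × (1 + 0.100 × 17.1)] = 6.19×10^6 / 9593 = 645.2 m³.
F/M = applied load / biomass = Q·S₀/(V·X) = 526 × 1280 / (645.2 × 3540) = 0.2948 d⁻¹.

F/M ≈ 0.295 d⁻¹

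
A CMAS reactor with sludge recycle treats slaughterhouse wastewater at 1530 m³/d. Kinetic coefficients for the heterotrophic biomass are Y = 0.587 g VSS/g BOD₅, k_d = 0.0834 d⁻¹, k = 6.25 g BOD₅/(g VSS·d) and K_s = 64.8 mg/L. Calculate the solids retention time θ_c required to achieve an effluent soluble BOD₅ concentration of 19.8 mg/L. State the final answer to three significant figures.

From 1/θ_c = Y·k·S/(K_s + S) − k_d: Y·k·S/(K_s+S) = 0.587 × 6.25 × 19.8 / (64.8 + 19.8) = 0.8586 d⁻¹.
θ_c = 1/(μ − k_d) = 1/(0.8586 − 0.0834) = 1/0.7752 = 1.290 d.

θ_c ≈ 1.29 d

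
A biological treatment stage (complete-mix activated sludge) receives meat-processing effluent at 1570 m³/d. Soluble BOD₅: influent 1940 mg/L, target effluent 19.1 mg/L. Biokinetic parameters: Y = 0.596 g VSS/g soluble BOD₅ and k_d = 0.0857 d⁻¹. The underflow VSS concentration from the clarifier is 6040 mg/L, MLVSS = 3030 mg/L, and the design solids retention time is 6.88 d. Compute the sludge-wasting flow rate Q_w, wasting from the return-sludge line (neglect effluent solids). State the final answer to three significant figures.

Rearranging the biomass balance for a CMAS with decay, V = Y·Q·ΔS·θ_c / [X·(1+k_d θ_c)] = 0.596 × 1570 × (1940 − 19.1) × 6.88 / [3030 × (1 + 0.0857 × 6.88)] = 1.24×10^7 / 4817 = 2567 m³.
θ_c = V·X/(Q_w·X_r) when wasting from the recycle, so Q_w = V·X/(θ_c·X_r) = 2567 × 3030 / (6.88 × 6040) = 187.2 m³/d.

Q_w ≈ 187 m³/d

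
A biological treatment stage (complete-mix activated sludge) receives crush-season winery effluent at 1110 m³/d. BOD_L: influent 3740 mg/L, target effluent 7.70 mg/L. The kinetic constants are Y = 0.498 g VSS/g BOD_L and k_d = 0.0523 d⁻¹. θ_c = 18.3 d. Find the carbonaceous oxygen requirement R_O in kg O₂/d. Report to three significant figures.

The observed yield is Y_obs = Y/(1 + k_d·θ_c) = 0.498 / (1 + 0.0523 × 18.3) = 0.498 / 1.957 = 0.2545 g VSS per g BOD_L removed.
Mass of BOD_L removed per day: Q(S₀ − S) = 1110 × 3732 g/m³ = 4143 kg/d.
Biomass synthesised: P_X = Y_obs × 4143 = 1054 kg VSS/d.
R_O = Q·ΔS − 1.42 P_X = 4143 − 1497 = 2646 kg O₂/d.

R_O ≈ 2650 kg O₂/d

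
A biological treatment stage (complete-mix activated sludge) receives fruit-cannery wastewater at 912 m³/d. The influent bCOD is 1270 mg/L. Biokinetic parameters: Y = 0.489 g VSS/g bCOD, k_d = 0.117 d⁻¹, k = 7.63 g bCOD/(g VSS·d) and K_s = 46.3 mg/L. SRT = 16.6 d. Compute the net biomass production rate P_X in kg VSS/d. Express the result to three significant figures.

P_X ≈ 192 kg VSS/d

From the Monod/SRT balance for a CMAS, S = K_s·(1+k_d θ_c)/[θ_c·(Y k − k_d) − 1] = 46.3 × (1 + 0.117 × 16.6) / [16.6 × (0.489 × 7.63 − 0.117) − 1] = 136.2 / 58.99 = 2.309 mg/L.
The observed yield is Y_obs = Y/(1 + k_d·θ_c) = 0.489 / (1 + 0.117 × 16.6) = 0.489 / 2.942 = 0.1662 g VSS per g bCOD removed.
Mass of bCOD removed per day: Q(S₀ − S) = 912 × 1268 g/m³ = 1156 kg/d.
Net biomass production P_X = Y_obs × Q·(S₀ − S) = 0.1662 × 1156 = 192.2 kg VSS/d.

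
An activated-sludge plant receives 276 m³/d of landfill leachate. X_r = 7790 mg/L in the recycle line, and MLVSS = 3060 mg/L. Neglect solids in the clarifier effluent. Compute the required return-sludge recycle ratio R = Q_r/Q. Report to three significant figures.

R ≈ 0.647

R = Q_r/Q = X/(X_r − X) = 3060 / (7790 − 3060) = 0.6469.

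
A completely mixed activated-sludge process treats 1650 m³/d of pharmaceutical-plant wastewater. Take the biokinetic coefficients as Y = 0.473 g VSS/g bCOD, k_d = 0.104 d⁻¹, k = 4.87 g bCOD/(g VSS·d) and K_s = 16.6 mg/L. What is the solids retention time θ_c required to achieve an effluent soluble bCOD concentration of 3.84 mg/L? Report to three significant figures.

θ_c ≈ 3.04 d

At the target effluent, Y k S/(K_s+S) = 0.473×4.87×3.84/20.44 = 0.4328 d⁻¹.
Then 1/θ_c = μ − k_d = 0.4328 − 0.104 = 0.3288 d⁻¹, giving θ_c = 3.042 d.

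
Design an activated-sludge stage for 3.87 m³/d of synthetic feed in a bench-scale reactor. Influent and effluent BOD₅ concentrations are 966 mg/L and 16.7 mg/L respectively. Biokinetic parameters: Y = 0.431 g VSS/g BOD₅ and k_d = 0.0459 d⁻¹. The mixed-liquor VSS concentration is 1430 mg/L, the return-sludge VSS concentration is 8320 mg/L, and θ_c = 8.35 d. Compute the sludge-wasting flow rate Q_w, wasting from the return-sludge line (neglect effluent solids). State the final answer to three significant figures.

Q_w ≈ 0.138 m³/d

From the SRT design equation V = Y Q (S₀−S) θ_c / [X (1 + k_d θ_c)] = 0.431 × 3.87 × (966 − 16.7) × 8.35 / [1430 × (1 + 0.0459 × 8.35)] = 1.32×10^4 / 1978 = 6.684 m³.
θ_c = V·X/(Q_w·X_r) when wasting from the recycle, so Q_w = V·X/(θ_c·X_r) = 6.684 × 1430 / (8.35 × 8320) = 0.1376 m³/d.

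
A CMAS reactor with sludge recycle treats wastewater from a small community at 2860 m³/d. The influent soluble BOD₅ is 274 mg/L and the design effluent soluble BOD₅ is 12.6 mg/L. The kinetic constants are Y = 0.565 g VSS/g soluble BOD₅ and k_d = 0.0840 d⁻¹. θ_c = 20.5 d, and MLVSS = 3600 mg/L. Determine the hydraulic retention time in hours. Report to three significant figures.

Steady-state biomass mass balance: V·X·(1 + k_d·θ_c) = Y·Q·(S₀ − S)·θ_c, so V = 0.565 × 2860 × (274 − 12.6) × 20.5 / [3600 × (1 + 0.0840 × 20.5)] = 8.66×10^6 / 9799 = 883.7 m³.
HRT = V/Q = 883.7 m³ / 2860 m³·d⁻¹ = 0.3090 d × 24 = 7.415 h.

τ ≈ 7.42 h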